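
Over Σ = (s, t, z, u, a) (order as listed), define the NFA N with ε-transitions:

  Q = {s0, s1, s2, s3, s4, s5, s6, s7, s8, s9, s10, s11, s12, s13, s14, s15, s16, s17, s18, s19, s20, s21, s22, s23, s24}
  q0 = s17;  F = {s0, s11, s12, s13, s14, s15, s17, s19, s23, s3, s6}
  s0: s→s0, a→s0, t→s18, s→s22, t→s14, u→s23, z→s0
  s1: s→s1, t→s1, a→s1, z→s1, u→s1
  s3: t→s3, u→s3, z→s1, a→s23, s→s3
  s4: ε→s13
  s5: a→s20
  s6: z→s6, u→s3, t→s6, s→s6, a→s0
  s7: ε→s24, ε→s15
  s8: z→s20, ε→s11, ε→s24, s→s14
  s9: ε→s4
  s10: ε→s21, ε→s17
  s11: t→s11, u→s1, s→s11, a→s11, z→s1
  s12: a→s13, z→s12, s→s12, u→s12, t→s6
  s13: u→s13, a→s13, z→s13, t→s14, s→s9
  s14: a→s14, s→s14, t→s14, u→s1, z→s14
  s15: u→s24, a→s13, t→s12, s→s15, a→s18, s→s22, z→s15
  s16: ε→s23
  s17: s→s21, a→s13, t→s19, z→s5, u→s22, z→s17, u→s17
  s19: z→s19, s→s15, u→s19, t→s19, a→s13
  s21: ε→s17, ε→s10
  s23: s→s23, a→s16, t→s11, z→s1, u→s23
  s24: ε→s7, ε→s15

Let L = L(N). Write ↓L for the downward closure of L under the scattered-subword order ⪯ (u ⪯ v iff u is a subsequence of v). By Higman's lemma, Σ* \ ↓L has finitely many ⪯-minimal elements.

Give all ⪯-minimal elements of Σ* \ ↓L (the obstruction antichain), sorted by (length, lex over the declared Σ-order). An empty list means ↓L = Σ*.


A = [atu, tsttuz].

|Q|=25, |F|=11, |δ|=82 (13 ε).
min D↑ (12 st, q0=0, F={6}): 0:s→0,t→1,z→0,u→0,a→2 1:s→3,t→1,z→1,u→1,a→2 2:s→2,t→4,z→2,u→2,a→2 3:s→3,t→5,z→3,u→3,a→2 4:s→4,t→4,z→4,u→6,a→4 5:s→5,t→7,z→5,u→5,a→2 6:s→6,t→6,z→6,u→6,a→6 7:s→7,t→7,z→7,u→8,a→9 8:s→8,t→8,z→6,u→8,a→10 9:s→9,t→4,z→9,u→10,a→9 10:s→10,t→11,z→6,u→10,a→10 11:s→11,t→11,z→6,u→6,a→11 [Hopcroft].
'atu': run [23, 12, 4, 1] end={s1} rej; 3/3 del acc.
'tsttuz': run [23, 18, 17, 14, 10, 5, 1] end={s1} rej; 6/6 single-dels accept.
2 words, ⪯-incomp.


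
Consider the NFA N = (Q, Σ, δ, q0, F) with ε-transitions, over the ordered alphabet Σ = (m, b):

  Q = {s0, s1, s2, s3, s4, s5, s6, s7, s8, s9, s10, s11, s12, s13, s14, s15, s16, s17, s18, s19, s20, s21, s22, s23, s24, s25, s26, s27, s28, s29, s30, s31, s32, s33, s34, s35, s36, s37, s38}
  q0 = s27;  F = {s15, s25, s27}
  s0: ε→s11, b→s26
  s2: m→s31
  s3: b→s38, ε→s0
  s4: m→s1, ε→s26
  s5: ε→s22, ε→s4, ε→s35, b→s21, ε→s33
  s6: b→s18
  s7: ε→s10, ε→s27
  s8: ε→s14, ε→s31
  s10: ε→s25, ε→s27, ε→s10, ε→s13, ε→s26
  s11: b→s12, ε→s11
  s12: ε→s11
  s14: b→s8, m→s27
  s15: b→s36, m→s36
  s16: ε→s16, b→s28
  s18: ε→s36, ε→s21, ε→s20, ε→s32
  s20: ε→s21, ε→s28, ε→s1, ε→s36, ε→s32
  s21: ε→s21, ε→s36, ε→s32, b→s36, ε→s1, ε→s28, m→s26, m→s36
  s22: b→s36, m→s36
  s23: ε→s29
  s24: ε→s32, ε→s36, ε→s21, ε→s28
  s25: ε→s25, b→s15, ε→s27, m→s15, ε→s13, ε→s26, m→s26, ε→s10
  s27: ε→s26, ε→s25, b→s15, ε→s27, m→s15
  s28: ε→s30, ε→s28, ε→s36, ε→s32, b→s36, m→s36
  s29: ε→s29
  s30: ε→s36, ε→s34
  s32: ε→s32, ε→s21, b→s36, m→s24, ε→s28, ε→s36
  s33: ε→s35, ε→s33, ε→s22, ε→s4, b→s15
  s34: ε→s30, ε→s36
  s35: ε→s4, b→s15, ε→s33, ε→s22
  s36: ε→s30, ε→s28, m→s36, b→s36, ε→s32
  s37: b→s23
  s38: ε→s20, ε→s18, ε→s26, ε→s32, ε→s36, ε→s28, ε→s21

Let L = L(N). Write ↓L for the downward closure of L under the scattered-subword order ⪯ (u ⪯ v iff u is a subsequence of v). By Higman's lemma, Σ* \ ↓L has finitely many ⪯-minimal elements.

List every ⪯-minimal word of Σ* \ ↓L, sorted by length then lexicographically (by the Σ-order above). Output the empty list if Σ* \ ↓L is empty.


|Q|=39, |F|=3, |δ|=107 (76 ε).
min D↑ (3 st, q0=0, F={2}): 0:m→1,b→1 1:m→2,b→2 2:m→2,b→2.
'mm': N↓-sim [14, 10, 9] end={s1,s21,s24,s26,s28,s30,s32,s34,s36} ∉↓L; 2/2 del acc.
'mb': run [14, 10, 9] end={s1,s21,s24,s26,s28,s30,s32,s34,s36} ∉↓L; 2/2 single-dels accept.
'bm': |S_i|=[14, 10, 9] end={s1,s21,s24,s26,s28,s30,s32,s34,s36} — reject; 2/2 deletions ∈↓L.
'bb': |S_i|=[14, 10, 9] end={s1,s21,s24,s26,s28,s30,s32,s34,s36} — reject; 2/2 deletions ∈↓L.
4 words, ⪯-incomp.

A = [mm, mb, bm, bb].


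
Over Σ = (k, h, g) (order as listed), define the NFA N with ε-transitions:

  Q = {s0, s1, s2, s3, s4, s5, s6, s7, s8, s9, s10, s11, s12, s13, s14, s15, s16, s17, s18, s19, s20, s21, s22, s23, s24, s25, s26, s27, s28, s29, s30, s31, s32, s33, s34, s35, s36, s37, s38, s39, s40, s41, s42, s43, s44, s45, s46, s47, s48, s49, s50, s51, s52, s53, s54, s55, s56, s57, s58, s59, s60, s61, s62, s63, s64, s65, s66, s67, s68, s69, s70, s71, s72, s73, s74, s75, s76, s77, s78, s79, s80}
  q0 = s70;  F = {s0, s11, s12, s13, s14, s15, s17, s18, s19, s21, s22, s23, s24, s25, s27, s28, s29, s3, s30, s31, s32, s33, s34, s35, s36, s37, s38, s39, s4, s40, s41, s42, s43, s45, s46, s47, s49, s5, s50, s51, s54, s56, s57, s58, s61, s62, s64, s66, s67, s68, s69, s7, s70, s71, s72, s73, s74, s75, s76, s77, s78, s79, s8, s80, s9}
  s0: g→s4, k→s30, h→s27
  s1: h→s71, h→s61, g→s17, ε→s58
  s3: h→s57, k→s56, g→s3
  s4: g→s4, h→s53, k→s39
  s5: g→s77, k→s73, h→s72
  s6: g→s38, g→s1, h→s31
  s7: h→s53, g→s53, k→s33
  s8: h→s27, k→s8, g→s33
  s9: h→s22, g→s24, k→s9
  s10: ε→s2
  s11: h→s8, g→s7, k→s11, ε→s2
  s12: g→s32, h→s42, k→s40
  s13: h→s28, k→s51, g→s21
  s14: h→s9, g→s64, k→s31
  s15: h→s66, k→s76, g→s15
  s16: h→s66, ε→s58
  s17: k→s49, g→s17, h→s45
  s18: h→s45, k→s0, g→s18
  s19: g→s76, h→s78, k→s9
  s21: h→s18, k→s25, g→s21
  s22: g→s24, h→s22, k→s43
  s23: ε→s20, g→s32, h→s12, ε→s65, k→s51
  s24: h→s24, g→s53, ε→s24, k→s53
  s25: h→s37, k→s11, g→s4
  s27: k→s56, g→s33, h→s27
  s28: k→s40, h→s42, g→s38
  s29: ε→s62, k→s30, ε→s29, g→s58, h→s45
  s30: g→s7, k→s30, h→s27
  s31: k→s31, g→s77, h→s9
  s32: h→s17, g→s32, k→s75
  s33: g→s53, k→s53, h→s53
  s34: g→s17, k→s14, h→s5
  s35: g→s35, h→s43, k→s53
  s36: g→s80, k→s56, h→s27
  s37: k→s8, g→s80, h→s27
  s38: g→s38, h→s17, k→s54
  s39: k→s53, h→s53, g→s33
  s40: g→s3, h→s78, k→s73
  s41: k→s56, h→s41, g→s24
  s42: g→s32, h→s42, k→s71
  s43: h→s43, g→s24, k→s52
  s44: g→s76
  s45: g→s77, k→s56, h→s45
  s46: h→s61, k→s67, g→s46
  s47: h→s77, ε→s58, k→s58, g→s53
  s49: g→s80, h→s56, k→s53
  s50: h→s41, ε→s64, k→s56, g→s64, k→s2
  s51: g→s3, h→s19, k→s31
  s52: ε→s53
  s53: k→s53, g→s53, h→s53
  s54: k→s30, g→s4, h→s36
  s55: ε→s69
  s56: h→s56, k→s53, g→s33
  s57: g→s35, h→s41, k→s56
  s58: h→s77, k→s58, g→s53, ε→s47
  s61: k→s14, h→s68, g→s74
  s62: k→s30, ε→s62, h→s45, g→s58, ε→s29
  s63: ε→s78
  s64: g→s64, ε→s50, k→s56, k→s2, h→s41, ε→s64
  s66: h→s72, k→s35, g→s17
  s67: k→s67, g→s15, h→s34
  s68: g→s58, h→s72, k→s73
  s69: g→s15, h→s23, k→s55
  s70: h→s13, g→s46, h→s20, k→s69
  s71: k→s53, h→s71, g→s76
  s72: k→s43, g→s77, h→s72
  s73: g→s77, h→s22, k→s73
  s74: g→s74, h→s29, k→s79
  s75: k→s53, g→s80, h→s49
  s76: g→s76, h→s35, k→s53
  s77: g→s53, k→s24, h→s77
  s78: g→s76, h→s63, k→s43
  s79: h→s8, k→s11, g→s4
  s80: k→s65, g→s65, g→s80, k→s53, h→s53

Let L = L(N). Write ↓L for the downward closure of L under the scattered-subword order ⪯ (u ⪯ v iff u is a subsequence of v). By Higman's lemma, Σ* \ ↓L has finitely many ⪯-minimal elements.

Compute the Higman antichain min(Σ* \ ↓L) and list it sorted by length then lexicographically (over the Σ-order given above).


Antichain: [kgkk, hkkgg, hkhgk, hhhkk, hgkgh, ghhgg].

|Q|=81, |F|=65, |δ|=230 (19 ε).
min D↑ (63 st, q0=0, F={29}): 0:k→1,h→2,g→3 1:k→1,h→4,g→5 2:k→6,h→7,g→8 3:k→9,h→10,g→3 4:k→6,h→11,g→12 5:k→13,h→14,g→5 6:k→15,h→16,g→17 7:k→18,h→19,g→20 8:k→21,h→22,g→8 9:k→9,h→23,g→5 10:k→24,h→25,g→26 11:k→18,h→19,g→12 12:k→27,h→28,g→12 13:k→29,h→30,g→13 14:k→30,h→31,g→28 15:k→15,h→32,g→33 16:k→32,h→34,g→13 17:k→35,h→36,g→17 18:k→37,h→34,g→17 19:k→38,h→19,g→12 20:k→39,h→28,g→20 21:k→40,h→41,g→42 22:k→43,h→44,g→22 23:k→24,h→45,g→28 24:k→15,h→32,g→46 25:k→37,h→31,g→47 26:k→48,h→49,g→26 27:k→29,h→50,g→51 28:k→50,h→44,g→28 29:k→29,h→29,g→29 30:k→29,h→52,g→30 31:k→52,h→31,g→33 32:k→32,h→53,g→54 33:k→54,h→33,g→29 34:k→52,h→34,g→13 35:k→29,h→35,g→55 36:k→35,h→56,g→30 37:k→37,h→53,g→33 38:k→29,h→38,g→13 39:k→57,h→58,g→42 40:k→40,h→59,g→60 41:k→59,h→61,g→51 42:k→62,h→29,g→42 43:k→57,h→61,g→42 44:k→35,h→44,g→33 45:k→37,h→31,g→33 46:k→35,h→56,g→46 47:k→47,h→33,g→29 48:k→40,h→59,g→42 49:k→57,h→44,g→47 50:k→29,h→35,g→51 51:k→29,h→29,g→51 52:k→29,h→52,g→54 53:k→52,h→53,g→54 54:k→29,h→54,g→29 55:k→29,h→29,g→29 56:k→35,h→56,g→54 57:k→57,h→61,g→60 58:k→35,h→61,g→51 59:k→59,h→61,g→55 60:k→55,h→29,g→29 61:k→35,h→61,g→55 62:k→29,h→29,g→55 (ε-aug+det+¬).
'kgkk': run [72, 60, 28, 14, 3] end={s52,s53,s65} — reject; 4/4 deletions ∈↓L.
'hkkgg': run [72, 66, 45, 21, 5, 1] end={s53} — reject; 5/5 del acc.
'hkhgk': run [72, 66, 45, 24, 9, 3] end={s52,s53,s65} — reject; 5/5 deletions ∈↓L.
'hhhkk': run [72, 66, 49, 26, 13, 3] end={s52,s53,s65} rej; 5/5 deletions ∈↓L.
'hgkgh': run [72, 66, 43, 26, 7, 1] end={s53} ∉↓L; 5/5 del acc.
'ghhgg': |S_i|=[72, 57, 46, 23, 7, 1] end={s53} ∉↓L; 5/5 single-dels accept.
6 words, ⪯-incomp.


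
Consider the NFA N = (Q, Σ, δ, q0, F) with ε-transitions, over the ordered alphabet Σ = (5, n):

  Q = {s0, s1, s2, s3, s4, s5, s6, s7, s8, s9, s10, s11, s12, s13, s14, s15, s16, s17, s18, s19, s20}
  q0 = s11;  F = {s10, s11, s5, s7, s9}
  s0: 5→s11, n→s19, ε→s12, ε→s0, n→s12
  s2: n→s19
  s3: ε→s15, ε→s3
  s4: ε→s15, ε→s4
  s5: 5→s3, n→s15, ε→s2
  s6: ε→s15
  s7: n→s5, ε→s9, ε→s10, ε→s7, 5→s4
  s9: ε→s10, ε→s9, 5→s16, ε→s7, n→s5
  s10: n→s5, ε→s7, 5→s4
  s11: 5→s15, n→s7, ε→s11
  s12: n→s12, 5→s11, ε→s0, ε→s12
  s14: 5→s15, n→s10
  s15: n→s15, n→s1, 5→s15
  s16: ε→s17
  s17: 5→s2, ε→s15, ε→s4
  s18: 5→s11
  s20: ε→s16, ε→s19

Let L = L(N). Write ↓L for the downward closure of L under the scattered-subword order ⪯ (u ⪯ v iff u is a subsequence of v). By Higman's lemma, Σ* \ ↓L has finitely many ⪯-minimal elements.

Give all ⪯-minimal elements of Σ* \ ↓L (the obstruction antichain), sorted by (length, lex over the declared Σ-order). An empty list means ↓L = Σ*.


|Q|=21, |F|=5, |δ|=46 (23 ε).
min D↑ (4 st, q0=0, F={1}): 0:5→1,n→2 1:5→1,n→1 2:5→1,n→3 3:5→1,n→1.
'5': N↓-sim [13, 8] end={s1,s15,s16,s17,s19,s2,s3,s4} ∉↓L; 1/1 del acc.
'nnn': run [13, 12, 6, 3] end={s1,s15,s19} — reject; 3/3 single-dels accept.
2 minimals (antichain).

A = [5, nnn].


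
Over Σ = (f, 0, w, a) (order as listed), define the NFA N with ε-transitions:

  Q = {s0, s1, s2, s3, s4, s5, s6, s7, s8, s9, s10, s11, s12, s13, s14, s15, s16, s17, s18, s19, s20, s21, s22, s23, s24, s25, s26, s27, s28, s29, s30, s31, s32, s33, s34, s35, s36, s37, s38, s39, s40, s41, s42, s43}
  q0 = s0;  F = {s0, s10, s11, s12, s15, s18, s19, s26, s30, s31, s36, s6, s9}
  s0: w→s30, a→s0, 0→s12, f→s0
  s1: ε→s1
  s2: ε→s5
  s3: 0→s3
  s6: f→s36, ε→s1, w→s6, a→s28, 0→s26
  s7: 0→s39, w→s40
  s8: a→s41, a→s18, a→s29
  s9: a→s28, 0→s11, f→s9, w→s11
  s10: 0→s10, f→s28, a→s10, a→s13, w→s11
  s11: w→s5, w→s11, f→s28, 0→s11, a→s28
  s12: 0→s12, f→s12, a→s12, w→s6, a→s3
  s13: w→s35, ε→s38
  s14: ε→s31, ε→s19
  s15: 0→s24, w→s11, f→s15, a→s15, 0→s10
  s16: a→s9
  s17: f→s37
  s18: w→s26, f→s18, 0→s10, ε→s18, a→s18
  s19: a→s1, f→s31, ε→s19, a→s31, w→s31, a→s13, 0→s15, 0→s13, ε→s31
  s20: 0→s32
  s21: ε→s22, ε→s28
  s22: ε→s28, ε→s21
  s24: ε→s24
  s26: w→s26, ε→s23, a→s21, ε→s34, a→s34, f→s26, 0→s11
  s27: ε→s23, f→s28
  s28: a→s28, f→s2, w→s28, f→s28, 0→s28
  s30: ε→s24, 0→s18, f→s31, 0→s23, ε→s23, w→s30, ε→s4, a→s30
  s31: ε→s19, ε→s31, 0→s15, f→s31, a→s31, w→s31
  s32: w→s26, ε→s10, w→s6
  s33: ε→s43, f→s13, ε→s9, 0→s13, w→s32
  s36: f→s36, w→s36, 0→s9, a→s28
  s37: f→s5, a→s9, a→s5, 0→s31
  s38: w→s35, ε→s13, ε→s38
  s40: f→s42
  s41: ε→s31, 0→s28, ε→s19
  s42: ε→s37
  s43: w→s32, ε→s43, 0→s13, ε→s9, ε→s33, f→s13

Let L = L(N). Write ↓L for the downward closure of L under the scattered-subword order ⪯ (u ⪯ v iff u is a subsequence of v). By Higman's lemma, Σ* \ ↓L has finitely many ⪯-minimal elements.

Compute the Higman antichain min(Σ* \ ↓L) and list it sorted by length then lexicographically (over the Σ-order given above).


Antichain: [0wa, w00f, wf0wf].

|Q|=44, |F|=13, |δ|=125 (33 ε).
min D↑ (13 st, q0=0, F={8}): 0:f→0,0→1,w→2,a→0 1:f→1,0→1,w→3,a→1 2:f→4,0→5,w→2,a→2 3:f→6,0→7,w→3,a→8 4:f→4,0→9,w→4,a→4 5:f→5,0→10,w→7,a→5 6:f→6,0→11,w→6,a→8 7:f→7,0→12,w→7,a→8 8:f→8,0→8,w→8,a→8 9:f→9,0→10,w→12,a→9 10:f→8,0→10,w→12,a→10 11:f→11,0→12,w→12,a→8 12:f→8,0→12,w→12,a→8.
'0wa': |S_i|=[27, 22, 14, 6] end={s2,s21,s22,s28,s34,s5} — reject; 3/3 single-dels accept.
'w00f': |S_i|=[27, 24, 17, 9, 3] end={s2,s28,s5} rej; 4/4 single-dels accept.
'wf0wf': N↓-sim [27, 24, 21, 11, 5, 3] end={s2,s28,s5} ∉↓L; 5/5 del acc.
3 words, ⪯-incomp.


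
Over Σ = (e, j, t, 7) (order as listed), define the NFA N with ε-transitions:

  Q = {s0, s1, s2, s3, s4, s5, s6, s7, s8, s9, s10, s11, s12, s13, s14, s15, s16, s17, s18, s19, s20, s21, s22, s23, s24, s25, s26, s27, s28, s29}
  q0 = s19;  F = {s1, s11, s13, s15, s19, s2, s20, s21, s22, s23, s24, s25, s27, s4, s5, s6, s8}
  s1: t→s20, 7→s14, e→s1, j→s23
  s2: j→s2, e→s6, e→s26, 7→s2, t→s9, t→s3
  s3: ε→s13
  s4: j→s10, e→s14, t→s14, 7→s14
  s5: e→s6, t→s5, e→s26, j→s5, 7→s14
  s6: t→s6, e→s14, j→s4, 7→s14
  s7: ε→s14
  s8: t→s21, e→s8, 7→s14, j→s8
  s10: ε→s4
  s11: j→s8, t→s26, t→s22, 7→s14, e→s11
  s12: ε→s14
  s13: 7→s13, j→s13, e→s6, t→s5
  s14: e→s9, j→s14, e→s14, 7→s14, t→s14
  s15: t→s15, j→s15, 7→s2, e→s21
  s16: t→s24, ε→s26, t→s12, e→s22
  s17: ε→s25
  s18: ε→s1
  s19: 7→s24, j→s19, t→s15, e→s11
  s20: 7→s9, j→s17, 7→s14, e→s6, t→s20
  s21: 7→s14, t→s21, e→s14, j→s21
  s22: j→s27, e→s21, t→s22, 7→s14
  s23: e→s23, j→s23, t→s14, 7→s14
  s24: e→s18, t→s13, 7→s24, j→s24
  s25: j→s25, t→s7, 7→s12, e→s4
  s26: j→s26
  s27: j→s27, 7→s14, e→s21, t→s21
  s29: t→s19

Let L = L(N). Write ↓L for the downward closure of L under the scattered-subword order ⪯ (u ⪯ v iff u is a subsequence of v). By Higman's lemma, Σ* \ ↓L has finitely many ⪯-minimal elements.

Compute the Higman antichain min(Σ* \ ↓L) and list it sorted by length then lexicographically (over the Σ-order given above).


min(Σ*\↓L) = [e7, tee, ejte, 7ejt, 7tt7].

|Q|=30, |F|=17, |δ|=90 (7 ε).
min D↑ (18 st, q0=0, F={6}): 0:e→1,j→0,t→2,7→3 1:e→1,j→4,t→5,7→6 2:e→7,j→2,t→2,7→8 3:e→9,j→3,t→10,7→3 4:e→4,j→4,t→7,7→6 5:e→7,j→11,t→5,7→6 6:e→6,j→6,t→6,7→6 7:e→6,j→7,t→7,7→6 8:e→12,j→8,t→10,7→8 9:e→9,j→13,t→14,7→6 10:e→12,j→10,t→15,7→10 11:e→7,j→11,t→7,7→6 12:e→6,j→16,t→12,7→6 13:e→13,j→13,t→6,7→6 14:e→12,j→17,t→14,7→6 15:e→12,j→15,t→15,7→6 16:e→6,j→16,t→6,7→6 17:e→16,j→17,t→6,7→6 [Hopcroft].
'e7': run [26, 19, 3] end={s12,s14,s9} ∉↓L; 2/2 deletions ∈↓L.
'tee': run [26, 19, 7, 2] end={s14,s9} rej; 3/3 del acc.
'ejte': |S_i|=[26, 19, 13, 4, 2] end={s14,s9} rej; 4/4 deletions ∈↓L.
'7ejt': run [26, 19, 14, 10, 3] end={s14,s7,s9} rej; 4/4 single-dels accept.
'7tt7': run [26, 19, 14, 12, 3] end={s12,s14,s9} ∉↓L; 4/4 deletions ∈↓L.
5 obstructions.


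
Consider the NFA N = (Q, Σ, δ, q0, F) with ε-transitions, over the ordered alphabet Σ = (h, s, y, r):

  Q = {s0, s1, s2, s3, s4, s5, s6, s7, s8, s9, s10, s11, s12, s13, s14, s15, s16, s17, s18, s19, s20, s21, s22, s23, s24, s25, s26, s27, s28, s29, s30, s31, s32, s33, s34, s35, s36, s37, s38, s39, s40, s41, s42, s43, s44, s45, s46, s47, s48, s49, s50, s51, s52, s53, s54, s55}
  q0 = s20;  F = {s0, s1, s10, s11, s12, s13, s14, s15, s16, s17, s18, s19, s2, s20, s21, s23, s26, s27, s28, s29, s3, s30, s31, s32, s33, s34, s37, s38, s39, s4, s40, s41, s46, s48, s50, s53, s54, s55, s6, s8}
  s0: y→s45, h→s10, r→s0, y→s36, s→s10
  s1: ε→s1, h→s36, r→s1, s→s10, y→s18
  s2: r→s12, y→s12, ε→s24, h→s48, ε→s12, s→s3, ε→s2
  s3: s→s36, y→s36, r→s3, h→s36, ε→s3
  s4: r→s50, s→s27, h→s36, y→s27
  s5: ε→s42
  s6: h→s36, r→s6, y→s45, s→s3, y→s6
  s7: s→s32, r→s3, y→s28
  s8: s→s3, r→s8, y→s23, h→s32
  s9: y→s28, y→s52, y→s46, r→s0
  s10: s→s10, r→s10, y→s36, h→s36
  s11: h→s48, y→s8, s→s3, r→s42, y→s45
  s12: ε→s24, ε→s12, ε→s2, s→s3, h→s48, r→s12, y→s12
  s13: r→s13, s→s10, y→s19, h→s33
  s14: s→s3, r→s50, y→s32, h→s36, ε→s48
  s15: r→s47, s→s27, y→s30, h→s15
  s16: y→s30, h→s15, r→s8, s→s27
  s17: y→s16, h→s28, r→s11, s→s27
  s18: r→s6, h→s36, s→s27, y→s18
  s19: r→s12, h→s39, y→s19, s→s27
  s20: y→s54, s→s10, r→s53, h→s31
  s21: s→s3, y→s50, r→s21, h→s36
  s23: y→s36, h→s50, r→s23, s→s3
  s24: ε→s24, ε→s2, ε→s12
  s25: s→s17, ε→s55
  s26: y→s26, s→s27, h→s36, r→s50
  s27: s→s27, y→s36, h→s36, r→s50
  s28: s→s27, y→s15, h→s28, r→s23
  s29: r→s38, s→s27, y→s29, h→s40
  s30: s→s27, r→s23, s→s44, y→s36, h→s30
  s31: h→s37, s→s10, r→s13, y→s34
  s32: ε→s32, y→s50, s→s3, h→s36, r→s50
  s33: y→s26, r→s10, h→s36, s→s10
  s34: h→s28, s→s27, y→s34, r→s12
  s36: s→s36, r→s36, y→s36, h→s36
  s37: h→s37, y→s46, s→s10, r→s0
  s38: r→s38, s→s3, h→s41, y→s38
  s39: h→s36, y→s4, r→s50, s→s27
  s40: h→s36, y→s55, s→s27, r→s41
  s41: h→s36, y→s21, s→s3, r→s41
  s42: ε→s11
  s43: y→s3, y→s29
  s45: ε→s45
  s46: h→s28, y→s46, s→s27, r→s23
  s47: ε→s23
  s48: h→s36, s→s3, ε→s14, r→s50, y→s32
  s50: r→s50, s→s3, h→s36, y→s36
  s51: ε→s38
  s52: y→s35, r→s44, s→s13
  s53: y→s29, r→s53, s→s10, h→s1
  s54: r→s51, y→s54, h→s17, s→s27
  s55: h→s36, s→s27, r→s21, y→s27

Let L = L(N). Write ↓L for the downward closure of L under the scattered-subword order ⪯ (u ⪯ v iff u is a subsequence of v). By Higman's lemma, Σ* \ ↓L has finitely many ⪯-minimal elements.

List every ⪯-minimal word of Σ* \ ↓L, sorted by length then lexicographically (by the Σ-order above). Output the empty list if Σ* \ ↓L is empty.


|Q|=56, |F|=40, |δ|=201 (20 ε).
min D↑ (39 st, q0=0, F={8}): 0:h→1,s→2,y→3,r→4 1:h→5,s→2,y→6,r→7 2:h→8,s→2,y→8,r→2 3:h→9,s→10,y→3,r→11 4:h→12,s→2,y→13,r→4 5:h→5,s→2,y→14,r→15 6:h→16,s→10,y→6,r→17 7:h→18,s→2,y→19,r→7 8:h→8,s→8,y→8,r→8 9:h→16,s→10,y→20,r→21 10:h→8,s→10,y→8,r→22 11:h→23,s→24,y→11,r→11 12:h→8,s→2,y→25,r→12 13:h→26,s→10,y→13,r→11 14:h→16,s→10,y→14,r→27 15:h→2,s→2,y→8,r→15 16:h→16,s→10,y→28,r→27 17:h→29,s→24,y→17,r→17 18:h→8,s→2,y→30,r→2 19:h→31,s→10,y→19,r→17 20:h→28,s→10,y→32,r→33 21:h→29,s→24,y→33,r→21 22:h→8,s→24,y→8,r→22 23:h→8,s→24,y→34,r→23 24:h→8,s→8,y→8,r→24 25:h→8,s→10,y→25,r→35 26:h→8,s→10,y→36,r→23 27:h→22,s→24,y→8,r→27 28:h→28,s→10,y→32,r→27 29:h→8,s→24,y→37,r→22 30:h→8,s→10,y→30,r→22 31:h→8,s→10,y→38,r→22 32:h→32,s→10,y→8,r→27 33:h→37,s→24,y→27,r→33 34:h→8,s→24,y→22,r→34 35:h→8,s→24,y→35,r→35 36:h→8,s→10,y→10,r→34 37:h→8,s→24,y→22,r→22 38:h→8,s→10,y→10,r→22 (ε-aug+det+¬).
'sh': |S_i|=[47, 6, 1] end={s36} ∉↓L; 2/2 deletions ∈↓L.
'sy': N↓-sim [47, 6, 1] end={s36} ∉↓L; 2/2 deletions ∈↓L.
'rhh': N↓-sim [47, 35, 20, 1] end={s36} — reject; 3/3 del acc.
'hhry': N↓-sim [47, 41, 22, 8, 2] end={s36,s45} ∉↓L; 4/4 del acc.
'yrss': run [47, 38, 20, 2, 1] end={s36} ∉↓L; 4/4 del acc.
'yhyyy': N↓-sim [47, 38, 25, 16, 7, 1] end={s36} ∉↓L; 5/5 deletions ∈↓L.
6 minimals (antichain).

Antichain: [sh, sy, rhh, hhry, yrss, yhyyy].


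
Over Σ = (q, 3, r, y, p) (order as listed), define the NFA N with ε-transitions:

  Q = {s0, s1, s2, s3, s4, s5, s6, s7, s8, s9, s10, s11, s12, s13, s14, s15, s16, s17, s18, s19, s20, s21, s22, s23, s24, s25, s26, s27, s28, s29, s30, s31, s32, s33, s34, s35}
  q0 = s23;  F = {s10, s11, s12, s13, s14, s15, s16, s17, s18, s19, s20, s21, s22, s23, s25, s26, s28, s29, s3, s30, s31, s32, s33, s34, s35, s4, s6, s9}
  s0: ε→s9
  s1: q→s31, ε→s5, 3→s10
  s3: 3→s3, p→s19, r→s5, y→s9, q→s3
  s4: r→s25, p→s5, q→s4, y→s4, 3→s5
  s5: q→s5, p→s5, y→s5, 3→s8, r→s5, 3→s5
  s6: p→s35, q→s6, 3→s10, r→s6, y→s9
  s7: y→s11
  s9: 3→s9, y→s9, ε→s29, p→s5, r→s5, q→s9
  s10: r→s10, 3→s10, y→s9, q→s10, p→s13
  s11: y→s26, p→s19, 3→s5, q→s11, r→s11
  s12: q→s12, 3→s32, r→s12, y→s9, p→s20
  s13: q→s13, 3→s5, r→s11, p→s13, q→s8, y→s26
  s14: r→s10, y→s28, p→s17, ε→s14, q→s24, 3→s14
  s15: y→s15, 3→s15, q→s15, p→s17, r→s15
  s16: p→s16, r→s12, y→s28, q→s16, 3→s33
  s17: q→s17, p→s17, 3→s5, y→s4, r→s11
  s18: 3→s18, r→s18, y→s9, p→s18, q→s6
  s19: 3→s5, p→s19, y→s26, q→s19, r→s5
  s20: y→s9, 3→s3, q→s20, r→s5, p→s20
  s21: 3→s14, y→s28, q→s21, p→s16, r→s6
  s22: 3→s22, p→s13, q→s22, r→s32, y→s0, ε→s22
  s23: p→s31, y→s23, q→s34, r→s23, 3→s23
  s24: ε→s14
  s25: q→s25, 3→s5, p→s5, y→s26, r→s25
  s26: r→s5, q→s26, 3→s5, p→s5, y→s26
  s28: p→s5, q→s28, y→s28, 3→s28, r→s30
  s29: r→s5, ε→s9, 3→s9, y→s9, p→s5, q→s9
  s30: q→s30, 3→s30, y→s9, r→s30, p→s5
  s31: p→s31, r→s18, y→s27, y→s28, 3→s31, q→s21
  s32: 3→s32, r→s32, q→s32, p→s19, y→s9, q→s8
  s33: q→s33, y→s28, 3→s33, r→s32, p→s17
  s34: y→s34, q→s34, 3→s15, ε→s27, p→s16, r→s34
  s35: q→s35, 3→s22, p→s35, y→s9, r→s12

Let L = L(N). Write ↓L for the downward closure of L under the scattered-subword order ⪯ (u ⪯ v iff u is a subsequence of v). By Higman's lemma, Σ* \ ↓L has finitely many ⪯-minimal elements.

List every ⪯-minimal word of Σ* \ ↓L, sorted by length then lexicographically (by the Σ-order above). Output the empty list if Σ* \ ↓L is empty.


A = [pyp, q3p3, pryr, qprpr].

|Q|=36, |F|=28, |δ|=160 (8 ε).
min D↑ (28 st, q0=0, F={15}): 0:q→1,3→0,r→0,y→0,p→2 1:q→1,3→3,r→1,y→1,p→4 2:q→5,3→2,r→6,y→7,p→2 3:q→3,3→3,r→3,y→3,p→8 4:q→4,3→9,r→10,y→7,p→4 5:q→5,3→11,r→12,y→7,p→4 6:q→12,3→6,r→6,y→13,p→6 7:q→7,3→7,r→14,y→7,p→15 8:q→8,3→15,r→16,y→17,p→8 9:q→9,3→9,r→18,y→7,p→8 10:q→10,3→18,r→10,y→13,p→19 11:q→11,3→11,r→20,y→7,p→8 12:q→12,3→20,r→12,y→13,p→21 13:q→13,3→13,r→15,y→13,p→15 14:q→14,3→14,r→14,y→13,p→15 15:q→15,3→15,r→15,y→15,p→15 16:q→16,3→15,r→16,y→22,p→23 17:q→17,3→15,r→24,y→17,p→15 18:q→18,3→18,r→18,y→13,p→23 19:q→19,3→25,r→15,y→13,p→19 20:q→20,3→20,r→20,y→13,p→26 21:q→21,3→27,r→10,y→13,p→21 22:q→22,3→15,r→15,y→22,p→15 23:q→23,3→15,r→15,y→22,p→23 24:q→24,3→15,r→24,y→22,p→15 25:q→25,3→25,r→15,y→13,p→23 26:q→26,3→15,r→16,y→22,p→26 27:q→27,3→27,r→18,y→13,p→26.
'pyp': N↓-sim [33, 30, 11, 2] end={s5,s8} — reject; 3/3 del acc.
'q3p3': N↓-sim [33, 30, 22, 9, 2] end={s5,s8} rej; 4/4 del acc.
'pryr': N↓-sim [33, 30, 20, 6, 2] end={s5,s8} — reject; 4/4 deletions ∈↓L.
'qprpr': run [33, 30, 22, 13, 8, 2] end={s5,s8} rej; 5/5 deletions ∈↓L.
4 minimals (antichain).


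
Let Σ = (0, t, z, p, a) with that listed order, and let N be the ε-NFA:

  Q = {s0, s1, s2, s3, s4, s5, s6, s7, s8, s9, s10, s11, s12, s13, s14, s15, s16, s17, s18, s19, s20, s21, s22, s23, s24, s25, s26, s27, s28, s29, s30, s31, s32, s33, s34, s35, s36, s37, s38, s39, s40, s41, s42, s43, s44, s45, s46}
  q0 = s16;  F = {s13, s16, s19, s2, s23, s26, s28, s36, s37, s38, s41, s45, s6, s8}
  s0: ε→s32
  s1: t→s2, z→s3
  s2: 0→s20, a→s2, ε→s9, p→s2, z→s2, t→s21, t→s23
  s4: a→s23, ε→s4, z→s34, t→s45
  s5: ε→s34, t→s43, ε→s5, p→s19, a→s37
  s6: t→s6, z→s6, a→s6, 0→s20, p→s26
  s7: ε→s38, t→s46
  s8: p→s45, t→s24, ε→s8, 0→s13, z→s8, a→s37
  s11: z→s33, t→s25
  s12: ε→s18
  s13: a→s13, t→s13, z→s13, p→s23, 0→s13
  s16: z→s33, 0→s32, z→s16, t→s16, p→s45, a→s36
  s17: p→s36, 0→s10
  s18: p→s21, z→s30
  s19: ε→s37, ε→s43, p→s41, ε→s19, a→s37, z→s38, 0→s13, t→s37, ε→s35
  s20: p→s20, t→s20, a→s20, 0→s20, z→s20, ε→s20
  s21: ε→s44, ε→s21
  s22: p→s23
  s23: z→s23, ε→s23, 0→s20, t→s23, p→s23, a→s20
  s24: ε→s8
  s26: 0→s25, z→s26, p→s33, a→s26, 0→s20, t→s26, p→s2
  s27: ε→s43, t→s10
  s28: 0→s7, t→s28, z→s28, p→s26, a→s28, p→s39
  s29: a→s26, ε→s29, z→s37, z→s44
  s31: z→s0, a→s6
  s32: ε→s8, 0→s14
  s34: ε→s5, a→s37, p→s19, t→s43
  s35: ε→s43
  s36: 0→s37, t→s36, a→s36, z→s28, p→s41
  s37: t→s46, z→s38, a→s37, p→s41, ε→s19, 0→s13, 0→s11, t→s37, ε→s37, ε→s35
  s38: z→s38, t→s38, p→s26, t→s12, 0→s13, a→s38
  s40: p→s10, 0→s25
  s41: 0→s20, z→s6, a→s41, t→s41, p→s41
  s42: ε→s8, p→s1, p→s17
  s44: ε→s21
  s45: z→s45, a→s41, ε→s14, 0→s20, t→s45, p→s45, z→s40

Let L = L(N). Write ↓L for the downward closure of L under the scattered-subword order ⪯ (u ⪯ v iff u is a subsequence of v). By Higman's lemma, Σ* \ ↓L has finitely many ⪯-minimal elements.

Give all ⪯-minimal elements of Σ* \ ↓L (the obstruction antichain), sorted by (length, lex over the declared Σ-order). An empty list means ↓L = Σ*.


Antichain: [p0, 00pa, azppta].

|Q|=47, |F|=14, |δ|=142 (28 ε).
min D↑ (14 st, q0=0, F={6}): 0:0→1,t→0,z→0,p→2,a→3 1:0→4,t→1,z→1,p→2,a→5 2:0→6,t→2,z→2,p→2,a→7 3:0→5,t→3,z→8,p→7,a→3 4:0→4,t→4,z→4,p→9,a→4 5:0→4,t→5,z→10,p→7,a→5 6:0→6,t→6,z→6,p→6,a→6 7:0→6,t→7,z→11,p→7,a→7 8:0→10,t→8,z→8,p→12,a→8 9:0→6,t→9,z→9,p→9,a→6 10:0→4,t→10,z→10,p→12,a→10 11:0→6,t→11,z→11,p→12,a→11 12:0→6,t→12,z→12,p→13,a→12 13:0→6,t→9,z→13,p→13,a→13.
'p0': run [34, 16, 2] end={s20,s25} rej; 2/2 del acc.
'00pa': N↓-sim [34, 30, 7, 2, 1] end={s20} — reject; 4/4 single-dels accept.
'azppta': |S_i|=[34, 26, 19, 10, 7, 4, 1] end={s20} rej; 6/6 del acc.
3 obstructions.


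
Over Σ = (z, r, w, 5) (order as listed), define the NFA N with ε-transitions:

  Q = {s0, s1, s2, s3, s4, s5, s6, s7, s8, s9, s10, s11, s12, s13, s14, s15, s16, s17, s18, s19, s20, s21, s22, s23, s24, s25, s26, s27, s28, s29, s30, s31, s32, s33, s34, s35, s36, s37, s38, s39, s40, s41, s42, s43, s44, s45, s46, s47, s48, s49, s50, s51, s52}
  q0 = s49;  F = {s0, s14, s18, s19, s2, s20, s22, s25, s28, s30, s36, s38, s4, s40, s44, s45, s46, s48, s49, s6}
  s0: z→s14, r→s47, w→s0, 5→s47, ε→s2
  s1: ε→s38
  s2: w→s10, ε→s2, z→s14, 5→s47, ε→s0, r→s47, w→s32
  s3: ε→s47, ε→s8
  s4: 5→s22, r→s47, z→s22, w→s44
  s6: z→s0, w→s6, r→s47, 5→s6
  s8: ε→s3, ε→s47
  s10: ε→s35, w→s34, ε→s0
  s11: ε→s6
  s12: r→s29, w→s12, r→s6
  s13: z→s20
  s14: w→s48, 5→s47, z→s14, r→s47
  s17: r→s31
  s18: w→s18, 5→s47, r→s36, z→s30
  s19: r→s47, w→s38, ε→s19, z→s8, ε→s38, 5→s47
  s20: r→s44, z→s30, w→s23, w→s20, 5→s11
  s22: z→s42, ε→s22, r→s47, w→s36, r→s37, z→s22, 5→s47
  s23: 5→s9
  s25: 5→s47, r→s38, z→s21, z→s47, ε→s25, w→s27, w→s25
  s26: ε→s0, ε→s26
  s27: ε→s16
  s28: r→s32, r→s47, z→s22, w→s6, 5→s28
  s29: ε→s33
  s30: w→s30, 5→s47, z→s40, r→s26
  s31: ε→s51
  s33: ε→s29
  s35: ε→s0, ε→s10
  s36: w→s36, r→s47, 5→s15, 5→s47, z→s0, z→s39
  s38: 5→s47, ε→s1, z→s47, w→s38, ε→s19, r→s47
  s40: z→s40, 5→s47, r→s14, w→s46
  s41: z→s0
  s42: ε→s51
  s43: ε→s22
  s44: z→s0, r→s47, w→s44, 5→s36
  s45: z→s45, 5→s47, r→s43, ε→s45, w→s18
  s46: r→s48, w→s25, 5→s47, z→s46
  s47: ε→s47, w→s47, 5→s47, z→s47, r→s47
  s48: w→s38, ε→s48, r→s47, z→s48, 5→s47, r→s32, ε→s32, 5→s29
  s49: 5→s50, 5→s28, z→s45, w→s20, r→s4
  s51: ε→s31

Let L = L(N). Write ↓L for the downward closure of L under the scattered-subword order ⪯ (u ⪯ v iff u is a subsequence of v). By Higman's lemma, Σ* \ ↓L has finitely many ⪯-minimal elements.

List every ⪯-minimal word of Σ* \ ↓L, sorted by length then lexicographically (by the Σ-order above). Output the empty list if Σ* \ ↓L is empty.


|Q|=53, |F|=20, |δ|=136 (32 ε).
min D↑ (19 st, q0=0, F={7}): 0:z→1,r→2,w→3,5→4 1:z→1,r→5,w→6,5→7 2:z→5,r→7,w→8,5→5 3:z→9,r→8,w→3,5→10 4:z→5,r→7,w→10,5→4 5:z→5,r→7,w→11,5→7 6:z→9,r→11,w→6,5→7 7:z→7,r→7,w→7,5→7 8:z→12,r→7,w→8,5→11 9:z→13,r→12,w→9,5→7 10:z→12,r→7,w→10,5→10 11:z→12,r→7,w→11,5→7 12:z→14,r→7,w→12,5→7 13:z→13,r→14,w→15,5→7 14:z→14,r→7,w→16,5→7 15:z→15,r→16,w→17,5→7 16:z→16,r→7,w→18,5→7 17:z→7,r→18,w→17,5→7 18:z→7,r→7,w→18,5→7.
'z5': run [45, 35, 4] end={s15,s29,s33,s47} — reject; 2/2 del acc.
'rr': N↓-sim [45, 28, 3] end={s32,s37,s47} ∉↓L; 2/2 deletions ∈↓L.
'5r': N↓-sim [45, 29, 3] end={s32,s37,s47} — reject; 2/2 del acc.
'r55': run [45, 28, 24, 4] end={s15,s29,s33,s47} ∉↓L; 3/3 deletions ∈↓L.
'wzzwwz': |S_i|=[45, 34, 25, 17, 15, 10, 4] end={s21,s3,s47,s8} — reject; 6/6 deletions ∈↓L.
5 minimals (antichain).

Antichain: [z5, rr, 5r, r55, wzzwwz].


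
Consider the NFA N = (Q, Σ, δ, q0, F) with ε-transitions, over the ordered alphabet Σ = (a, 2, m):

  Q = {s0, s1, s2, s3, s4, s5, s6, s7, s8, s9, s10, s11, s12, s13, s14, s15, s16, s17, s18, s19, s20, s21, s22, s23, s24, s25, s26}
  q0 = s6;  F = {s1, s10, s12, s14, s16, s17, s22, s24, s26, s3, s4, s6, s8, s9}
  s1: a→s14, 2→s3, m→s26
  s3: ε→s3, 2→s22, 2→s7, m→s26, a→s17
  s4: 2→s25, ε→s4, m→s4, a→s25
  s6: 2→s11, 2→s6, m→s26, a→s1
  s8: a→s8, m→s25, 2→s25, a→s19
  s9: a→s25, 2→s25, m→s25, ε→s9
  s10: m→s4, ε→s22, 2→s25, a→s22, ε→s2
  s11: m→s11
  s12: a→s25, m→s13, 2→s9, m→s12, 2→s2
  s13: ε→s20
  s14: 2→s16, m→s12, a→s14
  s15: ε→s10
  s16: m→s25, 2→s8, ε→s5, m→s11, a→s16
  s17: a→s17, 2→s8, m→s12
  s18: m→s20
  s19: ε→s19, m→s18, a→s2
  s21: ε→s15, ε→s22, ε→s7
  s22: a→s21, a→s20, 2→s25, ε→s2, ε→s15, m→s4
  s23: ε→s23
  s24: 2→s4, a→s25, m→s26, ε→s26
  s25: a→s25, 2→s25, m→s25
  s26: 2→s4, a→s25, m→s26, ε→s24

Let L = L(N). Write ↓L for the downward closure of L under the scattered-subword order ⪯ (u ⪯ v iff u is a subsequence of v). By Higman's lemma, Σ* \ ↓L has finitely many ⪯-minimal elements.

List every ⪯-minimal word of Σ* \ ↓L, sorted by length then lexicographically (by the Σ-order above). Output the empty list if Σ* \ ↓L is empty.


Antichain: [ma, m22, aa2m, a222].

|Q|=27, |F|=14, |δ|=73 (17 ε).
min D↑ (13 st, q0=0, F={5}): 0:a→1,2→0,m→2 1:a→3,2→4,m→2 2:a→5,2→6,m→2 3:a→3,2→7,m→8 4:a→9,2→10,m→2 5:a→5,2→5,m→5 6:a→5,2→5,m→6 7:a→7,2→11,m→5 8:a→5,2→12,m→8 9:a→9,2→11,m→8 10:a→10,2→5,m→6 11:a→11,2→5,m→5 12:a→5,2→5,m→5 [Hopcroft].
'ma': |S_i|=[25, 11, 1] end={s25} ∉↓L; 2/2 single-dels accept.
'm22': N↓-sim [25, 11, 4, 1] end={s25} rej; 3/3 single-dels accept.
'aa2m': N↓-sim [25, 24, 20, 10, 4] end={s11,s18,s20,s25} rej; 4/4 del acc.
'a222': |S_i|=[25, 24, 22, 13, 1] end={s25} rej; 4/4 deletions ∈↓L.
4 obstructions.


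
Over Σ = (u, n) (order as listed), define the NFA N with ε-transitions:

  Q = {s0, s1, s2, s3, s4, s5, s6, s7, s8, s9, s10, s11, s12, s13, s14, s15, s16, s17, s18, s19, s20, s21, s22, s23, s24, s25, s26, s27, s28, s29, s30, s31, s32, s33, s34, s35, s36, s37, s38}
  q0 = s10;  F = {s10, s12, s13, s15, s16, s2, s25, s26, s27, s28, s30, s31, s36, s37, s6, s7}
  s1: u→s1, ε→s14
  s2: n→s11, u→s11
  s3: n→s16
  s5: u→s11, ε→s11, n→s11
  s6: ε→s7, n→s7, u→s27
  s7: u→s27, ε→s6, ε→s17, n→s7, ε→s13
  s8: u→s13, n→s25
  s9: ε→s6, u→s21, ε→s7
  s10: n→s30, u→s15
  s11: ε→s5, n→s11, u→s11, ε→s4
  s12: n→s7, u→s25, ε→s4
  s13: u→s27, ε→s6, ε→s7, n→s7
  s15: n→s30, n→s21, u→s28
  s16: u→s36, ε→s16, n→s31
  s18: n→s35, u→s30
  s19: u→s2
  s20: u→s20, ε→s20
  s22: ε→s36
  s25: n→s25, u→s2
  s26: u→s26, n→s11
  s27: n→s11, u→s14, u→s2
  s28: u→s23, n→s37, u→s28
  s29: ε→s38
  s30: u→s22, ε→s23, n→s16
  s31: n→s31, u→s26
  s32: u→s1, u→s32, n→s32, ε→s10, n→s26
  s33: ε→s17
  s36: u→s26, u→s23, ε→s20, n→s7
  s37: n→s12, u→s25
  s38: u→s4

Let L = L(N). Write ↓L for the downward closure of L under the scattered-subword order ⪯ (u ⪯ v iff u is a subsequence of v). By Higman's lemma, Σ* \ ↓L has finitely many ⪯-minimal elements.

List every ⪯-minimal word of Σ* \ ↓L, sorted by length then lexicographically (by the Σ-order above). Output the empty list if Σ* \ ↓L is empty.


Antichain: [nuun, nnnun, uunuuu, nunuuu].

|Q|=39, |F|=16, |δ|=75 (21 ε).
min D↑ (15 st, q0=0, F={12}): 0:u→1,n→2 1:u→3,n→2 2:u→4,n→5 3:u→3,n→6 4:u→7,n→8 5:u→4,n→9 6:u→10,n→11 7:u→7,n→12 8:u→13,n→8 9:u→7,n→9 10:u→14,n→10 11:u→10,n→8 12:u→12,n→12 13:u→14,n→12 14:u→12,n→12 [Hopcroft].
'nuun': run [25, 22, 16, 9, 3] end={s11,s4,s5} rej; 4/4 del acc.
'nnnun': run [25, 22, 18, 13, 7, 3] end={s11,s4,s5} rej; 5/5 deletions ∈↓L.
'uunuuu': N↓-sim [25, 24, 19, 13, 7, 5, 3] end={s11,s4,s5} rej; 6/6 deletions ∈↓L.
'nunuuu': run [25, 22, 16, 11, 6, 5, 3] end={s11,s4,s5} rej; 6/6 single-dels accept.
4 words, ⪯-incomp.


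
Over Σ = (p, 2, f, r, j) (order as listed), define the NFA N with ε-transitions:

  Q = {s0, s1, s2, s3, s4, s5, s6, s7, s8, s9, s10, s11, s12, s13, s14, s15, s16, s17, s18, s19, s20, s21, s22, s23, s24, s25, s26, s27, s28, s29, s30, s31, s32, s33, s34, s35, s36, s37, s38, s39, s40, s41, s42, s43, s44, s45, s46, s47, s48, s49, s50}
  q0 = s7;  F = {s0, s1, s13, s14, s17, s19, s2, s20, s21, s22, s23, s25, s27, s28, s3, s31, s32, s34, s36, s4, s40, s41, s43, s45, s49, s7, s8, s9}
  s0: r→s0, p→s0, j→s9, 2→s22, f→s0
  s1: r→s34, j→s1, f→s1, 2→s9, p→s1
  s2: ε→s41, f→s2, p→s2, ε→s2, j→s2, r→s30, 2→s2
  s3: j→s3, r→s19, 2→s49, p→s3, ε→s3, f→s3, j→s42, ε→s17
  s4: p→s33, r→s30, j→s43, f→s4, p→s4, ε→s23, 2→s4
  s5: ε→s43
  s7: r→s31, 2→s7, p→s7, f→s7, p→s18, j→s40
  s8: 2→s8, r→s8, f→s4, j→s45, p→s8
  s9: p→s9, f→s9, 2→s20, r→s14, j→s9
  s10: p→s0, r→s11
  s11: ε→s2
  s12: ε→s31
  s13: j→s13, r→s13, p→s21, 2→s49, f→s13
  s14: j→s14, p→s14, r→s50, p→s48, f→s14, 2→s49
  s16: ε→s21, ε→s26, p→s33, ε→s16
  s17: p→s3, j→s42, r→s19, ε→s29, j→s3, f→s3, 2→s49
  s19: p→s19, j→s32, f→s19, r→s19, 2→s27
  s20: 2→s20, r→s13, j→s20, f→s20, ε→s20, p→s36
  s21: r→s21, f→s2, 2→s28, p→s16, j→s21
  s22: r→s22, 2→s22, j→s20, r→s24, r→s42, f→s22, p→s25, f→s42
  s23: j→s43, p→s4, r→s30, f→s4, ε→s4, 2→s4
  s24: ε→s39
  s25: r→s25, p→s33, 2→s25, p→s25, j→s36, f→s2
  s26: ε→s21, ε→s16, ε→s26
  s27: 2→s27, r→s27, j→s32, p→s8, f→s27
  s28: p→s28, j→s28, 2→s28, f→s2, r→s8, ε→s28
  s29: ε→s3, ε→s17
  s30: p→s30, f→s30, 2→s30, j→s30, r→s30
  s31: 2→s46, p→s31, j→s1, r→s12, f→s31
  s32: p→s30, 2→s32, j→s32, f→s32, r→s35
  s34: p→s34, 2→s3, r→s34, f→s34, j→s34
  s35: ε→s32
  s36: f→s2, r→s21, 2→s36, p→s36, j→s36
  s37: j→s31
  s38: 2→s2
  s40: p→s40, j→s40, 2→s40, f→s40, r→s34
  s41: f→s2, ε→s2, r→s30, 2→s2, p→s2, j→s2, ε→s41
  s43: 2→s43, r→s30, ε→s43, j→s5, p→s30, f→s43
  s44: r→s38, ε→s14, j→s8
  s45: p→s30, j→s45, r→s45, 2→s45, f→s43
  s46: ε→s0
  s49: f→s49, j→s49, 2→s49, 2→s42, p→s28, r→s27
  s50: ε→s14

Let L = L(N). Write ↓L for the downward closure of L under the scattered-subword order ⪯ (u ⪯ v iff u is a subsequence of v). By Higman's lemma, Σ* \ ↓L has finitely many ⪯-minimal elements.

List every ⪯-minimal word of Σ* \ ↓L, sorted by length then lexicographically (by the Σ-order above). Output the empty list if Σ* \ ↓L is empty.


|Q|=51, |F|=28, |δ|=190 (28 ε).
min D↑ (26 st, q0=0, F={20}): 0:p→0,2→0,f→0,r→1,j→2 1:p→1,2→3,f→1,r→1,j→4 2:p→2,2→2,f→2,r→5,j→2 3:p→3,2→6,f→3,r→3,j→7 4:p→4,2→7,f→4,r→5,j→4 5:p→5,2→8,f→5,r→5,j→5 6:p→9,2→6,f→6,r→6,j→10 7:p→7,2→10,f→7,r→11,j→7 8:p→8,2→12,f→8,r→13,j→8 9:p→9,2→9,f→14,r→9,j→15 10:p→15,2→10,f→10,r→16,j→10 11:p→11,2→12,f→11,r→11,j→11 12:p→17,2→12,f→12,r→18,j→12 13:p→13,2→18,f→13,r→13,j→19 14:p→14,2→14,f→14,r→20,j→14 15:p→15,2→15,f→14,r→21,j→15 16:p→21,2→12,f→16,r→16,j→16 17:p→17,2→17,f→14,r→22,j→17 18:p→22,2→18,f→18,r→18,j→19 19:p→20,2→19,f→19,r→19,j→19 20:p→20,2→20,f→20,r→20,j→20 21:p→21,2→17,f→14,r→21,j→21 22:p→22,2→22,f→23,r→22,j→24 23:p→23,2→23,f→23,r→20,j→25 24:p→20,2→24,f→25,r→24,j→24 25:p→20,2→25,f→25,r→20,j→25.
'r22pfr': run [43, 40, 36, 26, 16, 8, 1] end={s30} rej; 6/6 del acc.
'jr2rjp': N↓-sim [43, 33, 28, 20, 12, 6, 1] end={s30} ∉↓L; 6/6 single-dels accept.
2 obstructions.

min(Σ*\↓L) = [r22pfr, jr2rjp].


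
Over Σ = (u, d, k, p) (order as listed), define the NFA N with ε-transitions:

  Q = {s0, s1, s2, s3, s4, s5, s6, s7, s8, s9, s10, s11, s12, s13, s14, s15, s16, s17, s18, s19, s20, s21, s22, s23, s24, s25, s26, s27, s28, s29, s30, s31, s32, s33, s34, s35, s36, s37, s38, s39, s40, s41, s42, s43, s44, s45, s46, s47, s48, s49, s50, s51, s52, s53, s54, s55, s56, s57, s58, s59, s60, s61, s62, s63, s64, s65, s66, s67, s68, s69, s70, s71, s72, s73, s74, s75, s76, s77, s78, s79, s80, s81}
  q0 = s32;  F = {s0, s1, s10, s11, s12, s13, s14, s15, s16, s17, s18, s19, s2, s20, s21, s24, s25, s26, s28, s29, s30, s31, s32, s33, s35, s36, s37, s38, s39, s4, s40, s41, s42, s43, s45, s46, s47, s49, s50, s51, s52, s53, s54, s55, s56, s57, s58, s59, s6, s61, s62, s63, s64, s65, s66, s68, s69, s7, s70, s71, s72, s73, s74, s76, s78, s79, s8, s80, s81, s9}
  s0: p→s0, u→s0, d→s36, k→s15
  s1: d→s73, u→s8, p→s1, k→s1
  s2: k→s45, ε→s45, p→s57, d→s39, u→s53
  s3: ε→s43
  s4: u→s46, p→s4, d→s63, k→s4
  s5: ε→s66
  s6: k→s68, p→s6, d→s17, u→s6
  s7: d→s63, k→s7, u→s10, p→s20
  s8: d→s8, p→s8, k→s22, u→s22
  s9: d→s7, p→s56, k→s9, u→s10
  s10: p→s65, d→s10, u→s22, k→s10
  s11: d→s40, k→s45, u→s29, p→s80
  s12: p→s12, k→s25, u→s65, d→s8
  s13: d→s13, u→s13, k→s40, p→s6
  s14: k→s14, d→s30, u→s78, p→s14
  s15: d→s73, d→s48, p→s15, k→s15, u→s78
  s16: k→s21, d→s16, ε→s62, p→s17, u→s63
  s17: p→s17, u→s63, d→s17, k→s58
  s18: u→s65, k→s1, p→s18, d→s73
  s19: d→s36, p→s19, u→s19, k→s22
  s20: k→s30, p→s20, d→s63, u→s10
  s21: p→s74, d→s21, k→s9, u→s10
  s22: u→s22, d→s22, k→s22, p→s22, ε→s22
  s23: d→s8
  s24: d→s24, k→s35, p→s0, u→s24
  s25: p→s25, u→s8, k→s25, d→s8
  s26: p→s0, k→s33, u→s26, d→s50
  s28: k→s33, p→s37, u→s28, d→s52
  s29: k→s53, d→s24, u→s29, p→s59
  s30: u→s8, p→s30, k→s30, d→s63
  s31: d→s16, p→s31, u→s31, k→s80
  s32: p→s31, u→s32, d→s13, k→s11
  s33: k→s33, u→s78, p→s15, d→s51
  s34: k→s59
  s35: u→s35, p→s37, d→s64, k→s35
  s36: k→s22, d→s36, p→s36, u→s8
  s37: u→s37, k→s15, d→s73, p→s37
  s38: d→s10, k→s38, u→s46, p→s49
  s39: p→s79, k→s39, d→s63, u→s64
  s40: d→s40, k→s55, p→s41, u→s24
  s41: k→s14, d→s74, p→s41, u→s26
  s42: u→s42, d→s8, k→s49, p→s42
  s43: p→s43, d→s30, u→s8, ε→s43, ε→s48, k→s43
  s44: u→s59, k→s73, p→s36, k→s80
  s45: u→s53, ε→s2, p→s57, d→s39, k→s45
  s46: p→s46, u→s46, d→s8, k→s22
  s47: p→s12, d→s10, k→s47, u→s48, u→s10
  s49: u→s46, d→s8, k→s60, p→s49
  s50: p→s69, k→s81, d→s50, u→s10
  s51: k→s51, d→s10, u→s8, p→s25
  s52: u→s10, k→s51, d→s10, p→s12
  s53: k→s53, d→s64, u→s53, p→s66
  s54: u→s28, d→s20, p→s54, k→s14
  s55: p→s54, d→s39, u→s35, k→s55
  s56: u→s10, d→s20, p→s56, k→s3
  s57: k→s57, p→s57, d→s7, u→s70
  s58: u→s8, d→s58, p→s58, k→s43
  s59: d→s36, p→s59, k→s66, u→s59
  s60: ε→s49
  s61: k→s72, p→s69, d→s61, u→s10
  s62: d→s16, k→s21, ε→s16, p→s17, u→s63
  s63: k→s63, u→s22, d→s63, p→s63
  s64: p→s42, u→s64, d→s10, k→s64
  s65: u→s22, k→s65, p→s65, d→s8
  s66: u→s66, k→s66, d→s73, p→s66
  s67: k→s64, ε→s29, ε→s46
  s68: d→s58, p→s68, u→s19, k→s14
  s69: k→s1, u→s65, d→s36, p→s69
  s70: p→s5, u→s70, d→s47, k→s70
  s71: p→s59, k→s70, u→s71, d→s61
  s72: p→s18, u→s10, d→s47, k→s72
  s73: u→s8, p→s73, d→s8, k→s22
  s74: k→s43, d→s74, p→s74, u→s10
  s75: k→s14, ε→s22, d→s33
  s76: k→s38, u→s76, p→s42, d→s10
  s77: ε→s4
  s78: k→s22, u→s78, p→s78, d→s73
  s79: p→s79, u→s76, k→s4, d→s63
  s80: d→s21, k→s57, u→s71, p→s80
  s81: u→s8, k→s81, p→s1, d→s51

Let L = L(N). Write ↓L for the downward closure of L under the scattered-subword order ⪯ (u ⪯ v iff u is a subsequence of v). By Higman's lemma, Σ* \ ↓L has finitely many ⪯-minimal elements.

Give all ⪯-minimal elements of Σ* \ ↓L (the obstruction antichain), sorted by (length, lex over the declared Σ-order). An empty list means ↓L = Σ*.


A = [pduu, dpkuk, kupdk, kkddu].

|Q|=82, |F|=70, |δ|=309 (14 ε).
min D↑ (69 st, q0=0, F={39}): 0:u→0,d→1,k→2,p→3 1:u→1,d→1,k→4,p→5 2:u→6,d→4,k→7,p→8 3:u→3,d→9,k→8,p→3 4:u→10,d→4,k→11,p→12 5:u→5,d→13,k→14,p→5 6:u→6,d→10,k→15,p→16 7:u→15,d→17,k→7,p→18 8:u→19,d→20,k→18,p→8 9:u→21,d→9,k→20,p→13 10:u→10,d→10,k→22,p→23 11:u→22,d→17,k→11,p→24 12:u→25,d→26,k→27,p→12 13:u→21,d→13,k→28,p→13 14:u→29,d→28,k→27,p→14 15:u→15,d→30,k→15,p→31 16:u→16,d→32,k→31,p→16 17:u→30,d→21,k→17,p→33 18:u→34,d→35,k→18,p→18 19:u→19,d→36,k→34,p→16 20:u→37,d→20,k→38,p→26 21:u→39,d→21,k→21,p→21 22:u→22,d→30,k→22,p→40 23:u→23,d→32,k→41,p→23 24:u→42,d→43,k→27,p→24 25:u→25,d→44,k→45,p→23 26:u→37,d→26,k→46,p→26 27:u→47,d→48,k→27,p→27 28:u→49,d→28,k→46,p→28 29:u→29,d→32,k→39,p→29 30:u→30,d→37,k→30,p→50 31:u→31,d→51,k→31,p→31 32:u→49,d→32,k→39,p→32 33:u→52,d→21,k→53,p→33 34:u→34,d→54,k→34,p→31 35:u→37,d→21,k→35,p→43 36:u→37,d→36,k→55,p→56 37:u→39,d→37,k→37,p→57 38:u→37,d→35,k→38,p→58 39:u→39,d→39,k→39,p→39 40:u→40,d→51,k→41,p→40 41:u→47,d→51,k→41,p→41 42:u→42,d→59,k→45,p→40 43:u→37,d→21,k→48,p→43 44:u→37,d→44,k→60,p→56 45:u→47,d→61,k→45,p→41 46:u→49,d→48,k→46,p→46 47:u→47,d→51,k→39,p→47 48:u→49,d→21,k→48,p→48 49:u→39,d→49,k→39,p→49 50:u→50,d→49,k→62,p→50 51:u→49,d→49,k→39,p→51 52:u→52,d→37,k→63,p→50 53:u→64,d→21,k→53,p→53 54:u→37,d→37,k→54,p→65 55:u→37,d→54,k→55,p→66 56:u→57,d→32,k→67,p→56 57:u→39,d→49,k→57,p→57 58:u→37,d→43,k→46,p→58 59:u→37,d→37,k→61,p→65 60:u→49,d→61,k→60,p→67 61:u→49,d→37,k→61,p→68 62:u→64,d→49,k→62,p→62 63:u→64,d→37,k→63,p→62 64:u→64,d→49,k→39,p→64 65:u→57,d→49,k→68,p→65 66:u→57,d→51,k→67,p→66 67:u→49,d→51,k→67,p→67 68:u→49,d→49,k→68,p→68 [Hopcroft].
'pduu': run [75, 62, 33, 6, 1] end={s22} rej; 4/4 del acc.
'dpkuk': |S_i|=[75, 61, 46, 27, 7, 1] end={s22} ∉↓L; 5/5 del acc.
'kupdk': run [75, 68, 43, 23, 5, 1] end={s22} rej; 5/5 del acc.
'kkddu': run [75, 68, 49, 25, 5, 1] end={s22} — reject; 5/5 single-dels accept.
4 words, ⪯-incomp.
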